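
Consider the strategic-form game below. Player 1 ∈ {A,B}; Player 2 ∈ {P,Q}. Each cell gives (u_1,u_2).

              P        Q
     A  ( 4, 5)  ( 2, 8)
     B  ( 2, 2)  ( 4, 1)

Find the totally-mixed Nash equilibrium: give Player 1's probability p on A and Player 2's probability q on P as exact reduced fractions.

(p,q) = (1/4, 1/2)

P1 indiff ⇒ q·4+(1-q)·2 = q·2+(1-q)·4 ⇒ q(2) = (1-q)(2) ⇒ q = 1/2
P2 indiff ⇒ p·5+(1-p)·2 = p·8+(1-p)·1 ⇒ p(-3) = (1-p)(-1) ⇒ p = 1/4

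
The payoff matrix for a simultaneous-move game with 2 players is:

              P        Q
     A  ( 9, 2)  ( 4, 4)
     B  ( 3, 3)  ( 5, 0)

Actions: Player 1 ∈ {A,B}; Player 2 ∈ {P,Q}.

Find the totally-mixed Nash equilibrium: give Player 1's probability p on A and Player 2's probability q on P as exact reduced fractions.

p=3/5, q=1/7

P1 indiff ⇒ q·9+(1-q)·4 = q·3+(1-q)·5 ⇒ q(6) = (1-q)(1) ⇒ q = 1/7
P2 indiff ⇒ p·2+(1-p)·3 = p·4+(1-p)·0 ⇒ p(-2) = (1-p)(-3) ⇒ p = 3/5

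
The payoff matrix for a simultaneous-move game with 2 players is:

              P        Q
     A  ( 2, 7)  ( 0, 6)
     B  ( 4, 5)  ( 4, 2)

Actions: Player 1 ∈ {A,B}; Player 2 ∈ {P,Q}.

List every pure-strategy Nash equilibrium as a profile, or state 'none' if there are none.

PSNE = {(B,P)}

(A,P): not NE [P1→B gives 4>2]
(A,Q): not NE [P1→B gives 4>0; P2→P gives 7>6]
(B,P): NE
(B,Q): not NE [P2→P gives 5>2]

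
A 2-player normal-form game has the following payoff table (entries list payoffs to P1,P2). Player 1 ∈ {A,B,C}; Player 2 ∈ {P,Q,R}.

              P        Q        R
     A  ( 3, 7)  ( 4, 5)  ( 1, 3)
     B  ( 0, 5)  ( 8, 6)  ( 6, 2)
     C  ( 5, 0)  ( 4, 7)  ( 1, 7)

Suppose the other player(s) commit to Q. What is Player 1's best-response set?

P1 best: {B}

u_1(A vs Q) = 4
u_1(B vs Q) = 8
u_1(C vs Q) = 4
max payoff 8 at {B}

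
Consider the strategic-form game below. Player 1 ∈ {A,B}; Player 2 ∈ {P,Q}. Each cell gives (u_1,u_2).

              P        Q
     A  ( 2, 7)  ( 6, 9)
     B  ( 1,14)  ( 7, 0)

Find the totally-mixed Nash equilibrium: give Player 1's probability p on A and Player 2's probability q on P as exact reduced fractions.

P1 indiff ⇒ q·2+(1-q)·6 = q·1+(1-q)·7 ⇒ q(1) = (1-q)(1) ⇒ q = 1/2
P2 indiff ⇒ p·7+(1-p)·14 = p·9+(1-p)·0 ⇒ p(-2) = (1-p)(-14) ⇒ p = 7/8

p=7/8, q=1/2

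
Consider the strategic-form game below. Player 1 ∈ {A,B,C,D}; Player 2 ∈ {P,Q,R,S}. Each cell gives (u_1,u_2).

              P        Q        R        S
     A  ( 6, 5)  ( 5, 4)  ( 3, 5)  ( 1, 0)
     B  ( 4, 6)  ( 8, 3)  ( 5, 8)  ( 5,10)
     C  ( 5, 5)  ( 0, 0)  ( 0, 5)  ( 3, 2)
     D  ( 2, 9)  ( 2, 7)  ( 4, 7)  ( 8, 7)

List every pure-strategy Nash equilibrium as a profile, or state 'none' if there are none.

(A,P): NE
(A,Q): not NE [P1→B gives 8>5; P2→R gives 5>4]
(A,R): not NE [P1→B gives 5>3]
(A,S): not NE [P1→D gives 8>1; P2→R gives 5>0]
(B,P): not NE [P1→A gives 6>4; P2→S gives 10>6]
(B,Q): not NE [P2→S gives 10>3]
(B,R): not NE [P2→S gives 10>8]
(B,S): not NE [P1→D gives 8>5]
(C,P): not NE [P1→A gives 6>5]
(C,Q): not NE [P1→B gives 8>0; P2→R gives 5>0]
(C,R): not NE [P1→B gives 5>0]
(C,S): not NE [P1→D gives 8>3; P2→R gives 5>2]
(D,P): not NE [P1→A gives 6>2]
(D,Q): not NE [P1→B gives 8>2; P2→P gives 9>7]
(D,R): not NE [P1→B gives 5>4; P2→P gives 9>7]
(D,S): not NE [P2→P gives 9>7]

PSNE = {(A,P)}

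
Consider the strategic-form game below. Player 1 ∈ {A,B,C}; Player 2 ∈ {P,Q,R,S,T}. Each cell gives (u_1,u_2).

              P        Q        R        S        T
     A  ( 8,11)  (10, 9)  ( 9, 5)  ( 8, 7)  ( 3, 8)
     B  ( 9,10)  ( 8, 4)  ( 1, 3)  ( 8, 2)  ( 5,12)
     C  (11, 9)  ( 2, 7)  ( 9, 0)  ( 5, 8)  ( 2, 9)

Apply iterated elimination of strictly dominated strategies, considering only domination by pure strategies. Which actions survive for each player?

P2 drop Q (P beats it: A:11>9 B:10>4 C:9>7)
P2 drop R (P beats it: A:11>5 B:10>3 C:9>0)
P2 drop S (P beats it: A:11>7 B:10>2 C:9>8)
P1 drop A (B beats it: P:9>8 T:5>3)
P1→{B,C} P2→{P,T}

IESDS → P1:{B,C} P2:{P,T}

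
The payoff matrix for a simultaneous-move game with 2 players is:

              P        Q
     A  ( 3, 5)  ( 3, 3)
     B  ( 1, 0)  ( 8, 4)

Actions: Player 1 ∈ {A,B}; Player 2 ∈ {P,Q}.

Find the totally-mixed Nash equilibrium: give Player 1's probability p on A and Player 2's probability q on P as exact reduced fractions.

P1 indiff ⇒ q·3+(1-q)·3 = q·1+(1-q)·8 ⇒ q(2) = (1-q)(5) ⇒ q = 5/7
P2 indiff ⇒ p·5+(1-p)·0 = p·3+(1-p)·4 ⇒ p(2) = (1-p)(4) ⇒ p = 2/3

P1 mixes 2/3 on A; P2 mixes 5/7 on P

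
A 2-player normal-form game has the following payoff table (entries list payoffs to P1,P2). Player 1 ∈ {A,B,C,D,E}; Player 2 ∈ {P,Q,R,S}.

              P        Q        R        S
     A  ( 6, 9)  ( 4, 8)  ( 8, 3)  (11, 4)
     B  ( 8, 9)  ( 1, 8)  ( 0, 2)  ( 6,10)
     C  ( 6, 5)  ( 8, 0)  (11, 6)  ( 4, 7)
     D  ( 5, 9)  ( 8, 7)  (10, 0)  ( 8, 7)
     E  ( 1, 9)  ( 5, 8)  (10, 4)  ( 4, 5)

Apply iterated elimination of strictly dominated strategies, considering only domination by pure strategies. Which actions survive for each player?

P2 drop Q (P beats it: A:9>8 B:9>8 C:5>0 D:9>7 E:9>8)
P2 drop R (S beats it: A:4>3 B:10>2 C:7>6 D:7>0 E:5>4)
P1 drop C (B beats it: P:8>6 S:6>4)
P1 drop D (A beats it: P:6>5 S:11>8)
P1 drop E (A beats it: P:6>1 S:11>4)
P1→{A,B} P2→{P,S}

Remaining: P1:{A,B} P2:{P,S}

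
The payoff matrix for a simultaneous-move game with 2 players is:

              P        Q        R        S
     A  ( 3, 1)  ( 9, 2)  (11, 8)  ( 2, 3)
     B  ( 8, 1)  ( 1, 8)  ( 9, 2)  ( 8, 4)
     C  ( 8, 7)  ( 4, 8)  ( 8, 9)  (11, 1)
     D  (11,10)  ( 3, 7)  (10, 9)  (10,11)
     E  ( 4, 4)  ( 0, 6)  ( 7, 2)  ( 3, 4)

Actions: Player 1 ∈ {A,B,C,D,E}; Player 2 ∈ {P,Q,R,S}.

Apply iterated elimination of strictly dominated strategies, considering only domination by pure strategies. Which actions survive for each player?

Survivors P1:{A,C,D} P2:{P,R,S}

P1 drop B (D beats it: P:11>8 Q:3>1 R:10>9 S:10>8)
P1 drop E (C beats it: P:8>4 Q:4>0 R:8>7 S:11>3)
P2 drop Q (R beats it: A:8>2 C:9>8 D:9>7)
P1→{A,C,D} P2→{P,R,S}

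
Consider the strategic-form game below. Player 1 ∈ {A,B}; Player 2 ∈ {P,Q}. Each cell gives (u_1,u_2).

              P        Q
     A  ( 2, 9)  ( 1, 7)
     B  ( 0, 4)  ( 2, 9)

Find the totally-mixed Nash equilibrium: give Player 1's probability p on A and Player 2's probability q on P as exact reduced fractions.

P1 indiff ⇒ q·2+(1-q)·1 = q·0+(1-q)·2 ⇒ q(2) = (1-q)(1) ⇒ q = 1/3
P2 indiff ⇒ p·9+(1-p)·4 = p·7+(1-p)·9 ⇒ p(2) = (1-p)(5) ⇒ p = 5/7

P1 mixes 5/7 on A; P2 mixes 1/3 on P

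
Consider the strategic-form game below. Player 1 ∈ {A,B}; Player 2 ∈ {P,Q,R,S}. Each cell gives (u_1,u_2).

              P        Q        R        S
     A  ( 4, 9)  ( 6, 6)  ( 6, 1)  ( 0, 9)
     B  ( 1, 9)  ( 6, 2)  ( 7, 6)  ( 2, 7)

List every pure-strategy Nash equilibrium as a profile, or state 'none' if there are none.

(A,P): NE
(A,Q): not NE [P2→S gives 9>6]
(A,R): not NE [P1→B gives 7>6; P2→S gives 9>1]
(A,S): not NE [P1→B gives 2>0]
(B,P): not NE [P1→A gives 4>1]
(B,Q): not NE [P2→P gives 9>2]
(B,R): not NE [P2→P gives 9>6]
(B,S): not NE [P2→P gives 9>7]

PSNE = {(A,P)}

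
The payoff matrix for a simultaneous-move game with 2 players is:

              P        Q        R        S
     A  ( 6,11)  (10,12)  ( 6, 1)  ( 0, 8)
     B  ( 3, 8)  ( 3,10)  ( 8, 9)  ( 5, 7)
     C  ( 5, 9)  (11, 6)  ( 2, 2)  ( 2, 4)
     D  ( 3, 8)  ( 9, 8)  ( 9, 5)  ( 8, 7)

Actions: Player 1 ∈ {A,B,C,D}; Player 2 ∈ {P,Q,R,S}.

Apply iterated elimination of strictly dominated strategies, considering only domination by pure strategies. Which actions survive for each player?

Remaining: P1:{A,C} P2:{P,Q}

P2 drop R (Q beats it: A:12>1 B:10>9 C:6>2 D:8>5)
P2 drop S (P beats it: A:11>8 B:8>7 C:9>4 D:8>7)
P1 drop B (A beats it: P:6>3 Q:10>3)
P1 drop D (A beats it: P:6>3 Q:10>9)
P1→{A,C} P2→{P,Q}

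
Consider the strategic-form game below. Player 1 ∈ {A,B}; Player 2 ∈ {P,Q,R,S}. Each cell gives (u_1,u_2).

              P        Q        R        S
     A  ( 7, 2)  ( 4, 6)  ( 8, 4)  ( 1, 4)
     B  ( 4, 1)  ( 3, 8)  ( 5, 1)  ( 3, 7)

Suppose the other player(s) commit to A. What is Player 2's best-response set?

argmax u_2 = {Q}

u_2(P vs A) = 2
u_2(Q vs A) = 6
u_2(R vs A) = 4
u_2(S vs A) = 4
max payoff 6 at {Q}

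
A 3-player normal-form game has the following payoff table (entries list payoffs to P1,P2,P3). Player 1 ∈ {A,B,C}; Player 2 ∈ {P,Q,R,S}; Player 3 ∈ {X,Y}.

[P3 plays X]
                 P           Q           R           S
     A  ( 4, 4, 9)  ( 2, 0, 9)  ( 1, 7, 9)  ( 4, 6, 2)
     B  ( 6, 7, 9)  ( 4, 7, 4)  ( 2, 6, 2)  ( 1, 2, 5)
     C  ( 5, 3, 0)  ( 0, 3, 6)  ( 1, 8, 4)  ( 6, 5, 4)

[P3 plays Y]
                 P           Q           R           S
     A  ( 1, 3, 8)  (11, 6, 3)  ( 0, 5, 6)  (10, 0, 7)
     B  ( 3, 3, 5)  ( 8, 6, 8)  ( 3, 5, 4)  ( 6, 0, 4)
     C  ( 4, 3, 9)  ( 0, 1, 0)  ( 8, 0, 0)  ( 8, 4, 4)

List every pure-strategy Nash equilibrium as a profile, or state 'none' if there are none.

(A,P,X): not NE [P1→B gives 6>4; P2→R gives 7>4]
(A,P,Y): not NE [P1→C gives 4>1; P2→Q gives 6>3; P3→X gives 9>8]
(A,Q,X): not NE [P1→B gives 4>2; P2→R gives 7>0]
(A,Q,Y): not NE [P3→X gives 9>3]
(A,R,X): not NE [P1→B gives 2>1]
(A,R,Y): not NE [P1→C gives 8>0; P2→Q gives 6>5; P3→X gives 9>6]
(A,S,X): not NE [P1→C gives 6>4; P2→R gives 7>6; P3→Y gives 7>2]
(A,S,Y): not NE [P2→Q gives 6>0]
(B,P,X): NE
(B,P,Y): not NE [P1→C gives 4>3; P2→Q gives 6>3; P3→X gives 9>5]
(B,Q,X): not NE [P3→Y gives 8>4]
(B,Q,Y): not NE [P1→A gives 11>8]
(B,R,X): not NE [P2→Q gives 7>6; P3→Y gives 4>2]
(B,R,Y): not NE [P1→C gives 8>3; P2→Q gives 6>5]
(B,S,X): not NE [P1→C gives 6>1; P2→Q gives 7>2]
(B,S,Y): not NE [P1→A gives 10>6; P2→Q gives 6>0; P3→X gives 5>4]
(C,P,X): not NE [P1→B gives 6>5; P2→R gives 8>3; P3→Y gives 9>0]
(C,P,Y): not NE [P2→S gives 4>3]
(C,Q,X): not NE [P1→B gives 4>0; P2→R gives 8>3]
(C,Q,Y): not NE [P1→A gives 11>0; P2→S gives 4>1; P3→X gives 6>0]
(C,R,X): not NE [P1→B gives 2>1]
(C,R,Y): not NE [P2→S gives 4>0; P3→X gives 4>0]
(C,S,X): not NE [P2→R gives 8>5]
(C,S,Y): not NE [P1→A gives 10>8]

PSNE = {(B,P,X)}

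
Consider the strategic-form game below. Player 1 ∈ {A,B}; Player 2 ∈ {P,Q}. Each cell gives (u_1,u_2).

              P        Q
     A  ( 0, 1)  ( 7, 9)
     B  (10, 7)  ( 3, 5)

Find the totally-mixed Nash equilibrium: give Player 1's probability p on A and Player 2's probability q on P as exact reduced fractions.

P1 indiff ⇒ q·0+(1-q)·7 = q·10+(1-q)·3 ⇒ q(-10) = (1-q)(-4) ⇒ q = 2/7
P2 indiff ⇒ p·1+(1-p)·7 = p·9+(1-p)·5 ⇒ p(-8) = (1-p)(-2) ⇒ p = 1/5

p=1/5, q=2/7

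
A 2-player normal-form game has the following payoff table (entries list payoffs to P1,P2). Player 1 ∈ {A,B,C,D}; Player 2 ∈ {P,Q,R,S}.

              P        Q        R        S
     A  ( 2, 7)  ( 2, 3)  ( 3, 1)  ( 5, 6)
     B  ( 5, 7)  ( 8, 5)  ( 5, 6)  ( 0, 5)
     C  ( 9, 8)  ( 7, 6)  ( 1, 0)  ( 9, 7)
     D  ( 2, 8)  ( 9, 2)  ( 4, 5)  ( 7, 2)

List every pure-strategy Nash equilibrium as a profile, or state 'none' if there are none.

(A,P): not NE [P1→C gives 9>2]
(A,Q): not NE [P1→D gives 9>2; P2→P gives 7>3]
(A,R): not NE [P1→B gives 5>3; P2→P gives 7>1]
(A,S): not NE [P1→C gives 9>5; P2→P gives 7>6]
(B,P): not NE [P1→C gives 9>5]
(B,Q): not NE [P1→D gives 9>8; P2→P gives 7>5]
(B,R): not NE [P2→P gives 7>6]
(B,S): not NE [P1→C gives 9>0; P2→P gives 7>5]
(C,P): NE
(C,Q): not NE [P1→D gives 9>7; P2→P gives 8>6]
(C,R): not NE [P1→B gives 5>1; P2→P gives 8>0]
(C,S): not NE [P2→P gives 8>7]
(D,P): not NE [P1→C gives 9>2]
(D,Q): not NE [P2→P gives 8>2]
(D,R): not NE [P1→B gives 5>4; P2→P gives 8>5]
(D,S): not NE [P1→C gives 9>7; P2→P gives 8>2]

NE set: (C,P)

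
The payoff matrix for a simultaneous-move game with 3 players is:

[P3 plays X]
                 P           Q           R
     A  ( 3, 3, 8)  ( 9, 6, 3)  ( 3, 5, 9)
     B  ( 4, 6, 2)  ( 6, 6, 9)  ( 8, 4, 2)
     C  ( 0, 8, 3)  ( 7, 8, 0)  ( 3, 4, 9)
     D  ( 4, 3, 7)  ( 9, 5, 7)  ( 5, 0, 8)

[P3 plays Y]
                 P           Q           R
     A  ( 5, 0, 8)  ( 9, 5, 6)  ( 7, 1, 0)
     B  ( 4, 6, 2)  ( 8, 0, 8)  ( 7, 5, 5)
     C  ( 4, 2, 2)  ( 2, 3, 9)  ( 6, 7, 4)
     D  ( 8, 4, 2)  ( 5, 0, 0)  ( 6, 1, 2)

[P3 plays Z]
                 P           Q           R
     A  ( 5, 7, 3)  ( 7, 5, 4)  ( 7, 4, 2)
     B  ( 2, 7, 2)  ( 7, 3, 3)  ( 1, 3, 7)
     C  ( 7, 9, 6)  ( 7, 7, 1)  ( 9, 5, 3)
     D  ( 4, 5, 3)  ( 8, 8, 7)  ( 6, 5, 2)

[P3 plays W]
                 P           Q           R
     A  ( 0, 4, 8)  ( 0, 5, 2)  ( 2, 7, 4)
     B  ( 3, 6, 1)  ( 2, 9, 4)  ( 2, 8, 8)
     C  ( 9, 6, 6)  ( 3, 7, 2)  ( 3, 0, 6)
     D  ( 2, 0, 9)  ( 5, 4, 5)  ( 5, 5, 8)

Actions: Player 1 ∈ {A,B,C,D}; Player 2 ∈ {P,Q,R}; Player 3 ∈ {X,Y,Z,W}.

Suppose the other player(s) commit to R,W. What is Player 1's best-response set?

argmax u_1 = {D}

u_1(A vs R,W) = 2
u_1(B vs R,W) = 2
u_1(C vs R,W) = 3
u_1(D vs R,W) = 5
max payoff 5 at {D}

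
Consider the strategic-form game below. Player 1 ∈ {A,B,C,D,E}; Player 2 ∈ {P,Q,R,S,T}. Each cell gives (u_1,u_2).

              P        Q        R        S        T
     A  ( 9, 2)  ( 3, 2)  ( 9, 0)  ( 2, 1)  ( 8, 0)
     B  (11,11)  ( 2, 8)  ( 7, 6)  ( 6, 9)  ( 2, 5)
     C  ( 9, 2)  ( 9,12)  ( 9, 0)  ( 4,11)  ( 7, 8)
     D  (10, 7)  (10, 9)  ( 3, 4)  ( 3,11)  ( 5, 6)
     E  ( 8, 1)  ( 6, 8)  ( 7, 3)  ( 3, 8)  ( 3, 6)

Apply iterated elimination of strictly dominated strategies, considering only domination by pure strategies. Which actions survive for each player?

P1 drop E (C beats it: P:9>8 Q:9>6 R:9>7 S:4>3 T:7>3)
P2 drop R (P beats it: A:2>0 B:11>6 C:2>0 D:7>4)
P2 drop T (Q beats it: A:2>0 B:8>5 C:12>8 D:9>6)
P1 drop A (D beats it: P:10>9 Q:10>3 S:3>2)
P1→{B,C,D} P2→{P,Q,S}

Survivors P1:{B,C,D} P2:{P,Q,S}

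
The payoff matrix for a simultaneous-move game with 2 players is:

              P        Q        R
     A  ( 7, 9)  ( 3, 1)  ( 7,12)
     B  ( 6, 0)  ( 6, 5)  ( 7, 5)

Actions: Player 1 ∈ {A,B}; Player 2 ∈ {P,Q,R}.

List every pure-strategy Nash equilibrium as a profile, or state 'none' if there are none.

Nash profiles: (A,R), (B,Q), (B,R)

(A,P): not NE [P2→R gives 12>9]
(A,Q): not NE [P1→B gives 6>3; P2→R gives 12>1]
(A,R): NE
(B,P): not NE [P1→A gives 7>6; P2→R gives 5>0]
(B,Q): NE
(B,R): NE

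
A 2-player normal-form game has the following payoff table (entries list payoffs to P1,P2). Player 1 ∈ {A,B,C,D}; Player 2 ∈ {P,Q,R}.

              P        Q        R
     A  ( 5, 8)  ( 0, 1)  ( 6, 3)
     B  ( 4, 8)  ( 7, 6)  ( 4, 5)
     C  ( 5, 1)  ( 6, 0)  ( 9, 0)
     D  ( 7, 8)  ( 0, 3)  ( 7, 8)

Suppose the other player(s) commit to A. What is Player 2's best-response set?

u_2(P vs A) = 8
u_2(Q vs A) = 1
u_2(R vs A) = 3
max payoff 8 at {P}

argmax u_2 = {P}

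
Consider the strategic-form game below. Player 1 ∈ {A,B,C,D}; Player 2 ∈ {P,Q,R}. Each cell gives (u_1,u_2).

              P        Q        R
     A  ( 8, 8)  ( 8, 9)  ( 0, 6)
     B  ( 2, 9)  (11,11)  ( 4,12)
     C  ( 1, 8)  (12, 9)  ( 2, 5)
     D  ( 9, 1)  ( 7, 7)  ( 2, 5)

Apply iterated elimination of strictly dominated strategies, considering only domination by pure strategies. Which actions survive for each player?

Survivors P1:{B,C} P2:{Q,R}

P2 drop P (Q beats it: A:9>8 B:11>9 C:9>8 D:7>1)
P1 drop A (B beats it: Q:11>8 R:4>0)
P1 drop D (B beats it: Q:11>7 R:4>2)
P1→{B,C} P2→{Q,R}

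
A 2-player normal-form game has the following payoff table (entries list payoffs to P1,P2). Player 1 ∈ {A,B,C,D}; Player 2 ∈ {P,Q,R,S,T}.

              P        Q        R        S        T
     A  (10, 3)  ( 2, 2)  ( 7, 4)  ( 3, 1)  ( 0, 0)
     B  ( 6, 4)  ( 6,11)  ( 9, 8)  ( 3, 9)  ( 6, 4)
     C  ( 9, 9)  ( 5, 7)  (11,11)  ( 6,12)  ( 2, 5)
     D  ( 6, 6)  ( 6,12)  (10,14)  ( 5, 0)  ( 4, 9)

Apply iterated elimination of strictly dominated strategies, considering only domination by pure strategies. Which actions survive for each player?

P2 drop P (R beats it: A:4>3 B:8>4 C:11>9 D:14>6)
P1 drop A (C beats it: Q:5>2 R:11>7 S:6>3 T:2>0)
P2 drop T (Q beats it: B:11>4 C:7>5 D:12>9)
P1→{B,C,D} P2→{Q,R,S}

IESDS → P1:{B,C,D} P2:{Q,R,S}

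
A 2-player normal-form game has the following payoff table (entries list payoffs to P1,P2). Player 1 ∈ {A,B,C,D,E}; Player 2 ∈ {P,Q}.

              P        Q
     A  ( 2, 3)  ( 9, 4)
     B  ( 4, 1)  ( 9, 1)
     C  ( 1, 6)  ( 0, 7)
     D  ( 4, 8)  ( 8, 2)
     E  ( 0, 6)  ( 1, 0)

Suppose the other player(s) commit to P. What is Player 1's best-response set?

u_1(A vs P) = 2
u_1(B vs P) = 4
u_1(C vs P) = 1
u_1(D vs P) = 4
u_1(E vs P) = 0
max payoff 4 at {B,D}

argmax u_1 = {B,D}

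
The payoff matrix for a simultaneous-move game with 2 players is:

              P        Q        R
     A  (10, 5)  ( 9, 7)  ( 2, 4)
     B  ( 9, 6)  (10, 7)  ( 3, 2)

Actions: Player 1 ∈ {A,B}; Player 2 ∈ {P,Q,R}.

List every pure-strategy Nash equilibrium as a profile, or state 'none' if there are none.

(A,P): not NE [P2→Q gives 7>5]
(A,Q): not NE [P1→B gives 10>9]
(A,R): not NE [P1→B gives 3>2; P2→Q gives 7>4]
(B,P): not NE [P1→A gives 10>9; P2→Q gives 7>6]
(B,Q): NE
(B,R): not NE [P2→Q gives 7>2]

NE set: (B,Q)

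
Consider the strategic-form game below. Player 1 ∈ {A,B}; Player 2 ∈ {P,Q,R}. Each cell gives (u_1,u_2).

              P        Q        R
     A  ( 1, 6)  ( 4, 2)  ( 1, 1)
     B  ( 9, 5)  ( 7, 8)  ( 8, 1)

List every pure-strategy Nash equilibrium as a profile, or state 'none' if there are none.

NE set: (B,Q)

(A,P): not NE [P1→B gives 9>1]
(A,Q): not NE [P1→B gives 7>4; P2→P gives 6>2]
(A,R): not NE [P1→B gives 8>1; P2→P gives 6>1]
(B,P): not NE [P2→Q gives 8>5]
(B,Q): NE
(B,R): not NE [P2→Q gives 8>1]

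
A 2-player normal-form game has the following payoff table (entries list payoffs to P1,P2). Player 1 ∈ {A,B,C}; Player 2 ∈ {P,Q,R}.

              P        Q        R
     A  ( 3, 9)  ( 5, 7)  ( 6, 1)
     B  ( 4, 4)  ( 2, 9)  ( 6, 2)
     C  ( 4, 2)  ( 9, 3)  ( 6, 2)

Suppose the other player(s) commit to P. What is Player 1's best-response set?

argmax u_1 = {B,C}

u_1(A vs P) = 3
u_1(B vs P) = 4
u_1(C vs P) = 4
max payoff 4 at {B,C}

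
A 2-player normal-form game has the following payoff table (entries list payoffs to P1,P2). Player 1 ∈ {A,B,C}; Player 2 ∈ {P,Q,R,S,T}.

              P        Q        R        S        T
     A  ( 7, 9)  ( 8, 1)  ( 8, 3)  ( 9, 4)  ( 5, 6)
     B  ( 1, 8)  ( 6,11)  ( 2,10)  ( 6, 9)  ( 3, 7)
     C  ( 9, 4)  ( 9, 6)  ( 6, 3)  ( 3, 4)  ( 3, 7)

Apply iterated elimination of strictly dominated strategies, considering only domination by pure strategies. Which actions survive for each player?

Survivors P1:{A,C} P2:{P,T}

P1 drop B (A beats it: P:7>1 Q:8>6 R:8>2 S:9>6 T:5>3)
P2 drop Q (T beats it: A:6>1 C:7>6)
P2 drop R (P beats it: A:9>3 C:4>3)
P2 drop S (T beats it: A:6>4 C:7>4)
P1→{A,C} P2→{P,T}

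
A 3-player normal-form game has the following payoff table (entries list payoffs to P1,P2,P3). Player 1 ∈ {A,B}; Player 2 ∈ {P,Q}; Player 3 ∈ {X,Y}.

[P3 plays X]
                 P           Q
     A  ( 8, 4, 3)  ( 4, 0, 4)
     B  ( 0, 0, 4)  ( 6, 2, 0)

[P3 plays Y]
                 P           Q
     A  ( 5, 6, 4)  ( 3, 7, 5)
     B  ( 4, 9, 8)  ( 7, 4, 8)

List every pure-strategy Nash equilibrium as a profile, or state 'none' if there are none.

PSNE: ∅

(A,P,X): not NE [P3→Y gives 4>3]
(A,P,Y): not NE [P2→Q gives 7>6]
(A,Q,X): not NE [P1→B gives 6>4; P2→P gives 4>0; P3→Y gives 5>4]
(A,Q,Y): not NE [P1→B gives 7>3]
(B,P,X): not NE [P1→A gives 8>0; P2→Q gives 2>0; P3→Y gives 8>4]
(B,P,Y): not NE [P1→A gives 5>4]
(B,Q,X): not NE [P3→Y gives 8>0]
(B,Q,Y): not NE [P2→P gives 9>4]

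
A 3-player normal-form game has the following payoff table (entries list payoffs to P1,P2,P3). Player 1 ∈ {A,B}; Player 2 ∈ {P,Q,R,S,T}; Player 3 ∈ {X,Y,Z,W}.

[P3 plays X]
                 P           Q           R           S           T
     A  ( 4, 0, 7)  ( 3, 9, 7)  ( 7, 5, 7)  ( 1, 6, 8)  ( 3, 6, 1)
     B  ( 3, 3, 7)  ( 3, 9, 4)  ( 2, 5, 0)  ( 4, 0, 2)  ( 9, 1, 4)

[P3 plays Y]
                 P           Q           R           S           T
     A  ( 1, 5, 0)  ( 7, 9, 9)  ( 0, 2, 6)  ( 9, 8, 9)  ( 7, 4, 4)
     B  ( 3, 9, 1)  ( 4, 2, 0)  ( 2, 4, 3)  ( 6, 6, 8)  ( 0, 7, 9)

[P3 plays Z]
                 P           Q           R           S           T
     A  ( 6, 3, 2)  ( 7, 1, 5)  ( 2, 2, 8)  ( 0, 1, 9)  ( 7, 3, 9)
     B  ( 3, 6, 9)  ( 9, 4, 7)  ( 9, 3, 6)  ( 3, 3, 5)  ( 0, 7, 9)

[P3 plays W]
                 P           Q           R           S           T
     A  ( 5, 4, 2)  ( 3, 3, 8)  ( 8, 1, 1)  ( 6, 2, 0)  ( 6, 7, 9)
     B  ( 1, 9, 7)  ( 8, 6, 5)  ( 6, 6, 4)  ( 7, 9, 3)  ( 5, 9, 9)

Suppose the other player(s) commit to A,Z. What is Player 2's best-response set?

P2 best: {P,T}

u_2(P vs A,Z) = 3
u_2(Q vs A,Z) = 1
u_2(R vs A,Z) = 2
u_2(S vs A,Z) = 1
u_2(T vs A,Z) = 3
max payoff 3 at {P,T}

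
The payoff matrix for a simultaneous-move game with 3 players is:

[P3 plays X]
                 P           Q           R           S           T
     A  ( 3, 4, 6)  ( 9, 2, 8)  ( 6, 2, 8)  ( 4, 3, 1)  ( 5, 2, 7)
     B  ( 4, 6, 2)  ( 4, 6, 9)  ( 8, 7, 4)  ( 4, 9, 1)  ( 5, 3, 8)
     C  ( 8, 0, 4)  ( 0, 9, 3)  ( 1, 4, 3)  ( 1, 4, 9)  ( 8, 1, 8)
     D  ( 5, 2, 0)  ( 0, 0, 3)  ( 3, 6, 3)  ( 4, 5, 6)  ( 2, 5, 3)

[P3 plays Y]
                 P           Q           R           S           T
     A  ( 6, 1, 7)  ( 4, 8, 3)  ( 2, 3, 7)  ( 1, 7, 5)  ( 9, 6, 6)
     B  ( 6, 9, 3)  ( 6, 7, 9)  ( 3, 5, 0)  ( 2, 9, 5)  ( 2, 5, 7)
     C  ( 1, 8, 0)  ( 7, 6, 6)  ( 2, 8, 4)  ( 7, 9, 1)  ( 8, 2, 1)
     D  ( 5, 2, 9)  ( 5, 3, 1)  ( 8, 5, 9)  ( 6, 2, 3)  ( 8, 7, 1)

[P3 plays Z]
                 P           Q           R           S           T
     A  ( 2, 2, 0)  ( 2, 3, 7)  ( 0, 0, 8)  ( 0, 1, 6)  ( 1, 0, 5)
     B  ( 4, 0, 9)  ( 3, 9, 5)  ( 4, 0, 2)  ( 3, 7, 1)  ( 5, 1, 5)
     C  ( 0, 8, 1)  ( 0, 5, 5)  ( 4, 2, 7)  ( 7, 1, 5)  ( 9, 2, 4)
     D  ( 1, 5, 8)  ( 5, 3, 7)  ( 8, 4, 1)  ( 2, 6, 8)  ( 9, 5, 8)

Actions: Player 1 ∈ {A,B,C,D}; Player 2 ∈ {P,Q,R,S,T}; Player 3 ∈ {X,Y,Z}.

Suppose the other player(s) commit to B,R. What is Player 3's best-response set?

u_3(X vs B,R) = 4
u_3(Y vs B,R) = 0
u_3(Z vs B,R) = 2
max payoff 4 at {X}

P3 best: {X}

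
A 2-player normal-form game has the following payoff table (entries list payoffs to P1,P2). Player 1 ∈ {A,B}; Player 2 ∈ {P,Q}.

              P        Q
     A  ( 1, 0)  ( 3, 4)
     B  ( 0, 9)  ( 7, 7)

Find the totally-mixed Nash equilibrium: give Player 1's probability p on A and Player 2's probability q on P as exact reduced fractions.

P1 indiff ⇒ q·1+(1-q)·3 = q·0+(1-q)·7 ⇒ q(1) = (1-q)(4) ⇒ q = 4/5
P2 indiff ⇒ p·0+(1-p)·9 = p·4+(1-p)·7 ⇒ p(-4) = (1-p)(-2) ⇒ p = 1/3

(p,q) = (1/3, 4/5)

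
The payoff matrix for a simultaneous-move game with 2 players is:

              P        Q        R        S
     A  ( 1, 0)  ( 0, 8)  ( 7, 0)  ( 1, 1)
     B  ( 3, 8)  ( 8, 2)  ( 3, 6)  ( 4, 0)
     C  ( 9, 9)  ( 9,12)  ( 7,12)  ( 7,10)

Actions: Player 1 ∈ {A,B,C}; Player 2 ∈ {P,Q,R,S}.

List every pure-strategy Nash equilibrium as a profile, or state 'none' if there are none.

(A,P): not NE [P1→C gives 9>1; P2→Q gives 8>0]
(A,Q): not NE [P1→C gives 9>0]
(A,R): not NE [P2→Q gives 8>0]
(A,S): not NE [P1→C gives 7>1; P2→Q gives 8>1]
(B,P): not NE [P1→C gives 9>3]
(B,Q): not NE [P1→C gives 9>8; P2→P gives 8>2]
(B,R): not NE [P1→C gives 7>3; P2→P gives 8>6]
(B,S): not NE [P1→C gives 7>4; P2→P gives 8>0]
(C,P): not NE [P2→R gives 12>9]
(C,Q): NE
(C,R): NE
(C,S): not NE [P2→R gives 12>10]

NE set: (C,Q), (C,R)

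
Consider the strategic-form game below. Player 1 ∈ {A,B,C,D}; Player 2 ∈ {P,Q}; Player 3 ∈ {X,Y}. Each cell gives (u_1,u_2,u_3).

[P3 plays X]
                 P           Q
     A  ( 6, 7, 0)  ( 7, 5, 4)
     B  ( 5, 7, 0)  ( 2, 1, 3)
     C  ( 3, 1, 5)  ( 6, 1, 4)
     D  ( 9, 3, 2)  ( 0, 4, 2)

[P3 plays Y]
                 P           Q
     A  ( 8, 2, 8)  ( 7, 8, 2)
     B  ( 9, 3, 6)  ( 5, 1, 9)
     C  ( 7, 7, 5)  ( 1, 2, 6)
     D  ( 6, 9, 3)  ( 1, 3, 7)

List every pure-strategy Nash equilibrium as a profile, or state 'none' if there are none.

(A,P,X): not NE [P1→D gives 9>6; P3→Y gives 8>0]
(A,P,Y): not NE [P1→B gives 9>8; P2→Q gives 8>2]
(A,Q,X): not NE [P2→P gives 7>5]
(A,Q,Y): not NE [P3→X gives 4>2]
(B,P,X): not NE [P1→D gives 9>5; P3→Y gives 6>0]
(B,P,Y): NE
(B,Q,X): not NE [P1→A gives 7>2; P2→P gives 7>1; P3→Y gives 9>3]
(B,Q,Y): not NE [P1→A gives 7>5; P2→P gives 3>1]
(C,P,X): not NE [P1→D gives 9>3]
(C,P,Y): not NE [P1→B gives 9>7]
(C,Q,X): not NE [P1→A gives 7>6; P3→Y gives 6>4]
(C,Q,Y): not NE [P1→A gives 7>1; P2→P gives 7>2]
(D,P,X): not NE [P2→Q gives 4>3; P3→Y gives 3>2]
(D,P,Y): not NE [P1→B gives 9>6]
(D,Q,X): not NE [P1→A gives 7>0; P3→Y gives 7>2]
(D,Q,Y): not NE [P1→A gives 7>1; P2→P gives 9>3]

PSNE = {(B,P,Y)}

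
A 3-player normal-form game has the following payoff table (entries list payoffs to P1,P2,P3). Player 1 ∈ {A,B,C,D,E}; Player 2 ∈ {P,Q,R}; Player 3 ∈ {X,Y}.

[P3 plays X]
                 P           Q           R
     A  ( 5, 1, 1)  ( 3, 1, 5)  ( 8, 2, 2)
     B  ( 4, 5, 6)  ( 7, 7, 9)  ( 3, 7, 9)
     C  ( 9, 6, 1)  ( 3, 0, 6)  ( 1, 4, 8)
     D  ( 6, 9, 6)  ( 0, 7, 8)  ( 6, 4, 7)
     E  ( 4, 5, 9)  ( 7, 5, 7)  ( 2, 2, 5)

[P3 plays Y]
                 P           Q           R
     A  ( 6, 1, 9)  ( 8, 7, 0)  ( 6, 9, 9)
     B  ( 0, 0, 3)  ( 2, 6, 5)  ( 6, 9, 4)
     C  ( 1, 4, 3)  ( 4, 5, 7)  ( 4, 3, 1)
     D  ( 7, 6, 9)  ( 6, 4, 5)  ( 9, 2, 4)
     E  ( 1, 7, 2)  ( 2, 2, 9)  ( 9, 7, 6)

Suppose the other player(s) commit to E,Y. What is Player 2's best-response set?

u_2(P vs E,Y) = 7
u_2(Q vs E,Y) = 2
u_2(R vs E,Y) = 7
max payoff 7 at {P,R}

BR_2 = {P,R}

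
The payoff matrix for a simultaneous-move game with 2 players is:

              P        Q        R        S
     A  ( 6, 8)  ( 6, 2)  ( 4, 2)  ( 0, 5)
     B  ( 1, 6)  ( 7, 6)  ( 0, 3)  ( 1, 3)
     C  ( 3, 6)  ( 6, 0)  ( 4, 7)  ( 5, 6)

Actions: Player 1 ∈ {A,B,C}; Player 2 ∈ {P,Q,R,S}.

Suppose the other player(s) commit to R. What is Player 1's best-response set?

u_1(A vs R) = 4
u_1(B vs R) = 0
u_1(C vs R) = 4
max payoff 4 at {A,C}

argmax u_1 = {A,C}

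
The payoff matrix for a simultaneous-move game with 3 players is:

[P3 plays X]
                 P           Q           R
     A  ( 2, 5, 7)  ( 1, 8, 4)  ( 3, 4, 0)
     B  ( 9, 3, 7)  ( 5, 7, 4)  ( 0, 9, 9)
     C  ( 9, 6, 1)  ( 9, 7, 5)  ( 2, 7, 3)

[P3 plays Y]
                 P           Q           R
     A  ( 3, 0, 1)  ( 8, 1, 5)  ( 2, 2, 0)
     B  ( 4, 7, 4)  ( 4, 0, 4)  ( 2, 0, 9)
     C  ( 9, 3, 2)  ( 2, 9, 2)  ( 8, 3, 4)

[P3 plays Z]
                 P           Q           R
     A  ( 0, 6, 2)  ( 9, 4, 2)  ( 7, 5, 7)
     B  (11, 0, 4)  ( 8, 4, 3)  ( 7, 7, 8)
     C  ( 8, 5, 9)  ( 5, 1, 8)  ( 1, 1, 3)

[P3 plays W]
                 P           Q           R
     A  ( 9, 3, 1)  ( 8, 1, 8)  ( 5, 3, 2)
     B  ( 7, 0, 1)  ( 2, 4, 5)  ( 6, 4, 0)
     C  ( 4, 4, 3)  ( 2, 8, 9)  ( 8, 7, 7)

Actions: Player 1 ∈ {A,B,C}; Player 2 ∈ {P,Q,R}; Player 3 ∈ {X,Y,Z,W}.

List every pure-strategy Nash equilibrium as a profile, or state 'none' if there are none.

(A,P,X): not NE [P1→C gives 9>2; P2→Q gives 8>5]
(A,P,Y): not NE [P1→C gives 9>3; P2→R gives 2>0; P3→X gives 7>1]
(A,P,Z): not NE [P1→B gives 11>0; P3→X gives 7>2]
(A,P,W): not NE [P3→X gives 7>1]
(A,Q,X): not NE [P1→C gives 9>1; P3→W gives 8>4]
(A,Q,Y): not NE [P2→R gives 2>1; P3→W gives 8>5]
(A,Q,Z): not NE [P2→P gives 6>4; P3→W gives 8>2]
(A,Q,W): not NE [P2→R gives 3>1]
(A,R,X): not NE [P2→Q gives 8>4; P3→Z gives 7>0]
(A,R,Y): not NE [P1→C gives 8>2; P3→Z gives 7>0]
(A,R,Z): not NE [P2→P gives 6>5]
(A,R,W): not NE [P1→C gives 8>5; P3→Z gives 7>2]
(B,P,X): not NE [P2→R gives 9>3]
(B,P,Y): not NE [P1→C gives 9>4; P3→X gives 7>4]
(B,P,Z): not NE [P2→R gives 7>0; P3→X gives 7>4]
(B,P,W): not NE [P1→A gives 9>7; P2→R gives 4>0; P3→X gives 7>1]
(B,Q,X): not NE [P1→C gives 9>5; P2→R gives 9>7; P3→W gives 5>4]
(B,Q,Y): not NE [P1→A gives 8>4; P2→P gives 7>0; P3→W gives 5>4]
(B,Q,Z): not NE [P1→A gives 9>8; P2→R gives 7>4; P3→W gives 5>3]
(B,Q,W): not NE [P1→A gives 8>2]
(B,R,X): not NE [P1→A gives 3>0]
(B,R,Y): not NE [P1→C gives 8>2; P2→P gives 7>0]
(B,R,Z): not NE [P3→Y gives 9>8]
(B,R,W): not NE [P1→C gives 8>6; P3→Y gives 9>0]
(C,P,X): not NE [P2→R gives 7>6; P3→Z gives 9>1]
(C,P,Y): not NE [P2→Q gives 9>3; P3→Z gives 9>2]
(C,P,Z): not NE [P1→B gives 11>8]
(C,P,W): not NE [P1→A gives 9>4; P2→Q gives 8>4; P3→Z gives 9>3]
(C,Q,X): not NE [P3→W gives 9>5]
(C,Q,Y): not NE [P1→A gives 8>2; P3→W gives 9>2]
(C,Q,Z): not NE [P1→A gives 9>5; P2→P gives 5>1; P3→W gives 9>8]
(C,Q,W): not NE [P1→A gives 8>2]
(C,R,X): not NE [P1→A gives 3>2; P3→W gives 7>3]
(C,R,Y): not NE [P2→Q gives 9>3; P3→W gives 7>4]
(C,R,Z): not NE [P1→B gives 7>1; P2→P gives 5>1; P3→W gives 7>3]
(C,R,W): not NE [P2→Q gives 8>7]

No pure NE.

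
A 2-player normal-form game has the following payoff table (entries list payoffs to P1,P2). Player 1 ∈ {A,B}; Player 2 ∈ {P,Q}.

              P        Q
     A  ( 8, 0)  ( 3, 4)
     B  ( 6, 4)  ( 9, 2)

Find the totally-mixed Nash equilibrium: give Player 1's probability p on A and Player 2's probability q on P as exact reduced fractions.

P1 indiff ⇒ q·8+(1-q)·3 = q·6+(1-q)·9 ⇒ q(2) = (1-q)(6) ⇒ q = 3/4
P2 indiff ⇒ p·0+(1-p)·4 = p·4+(1-p)·2 ⇒ p(-4) = (1-p)(-2) ⇒ p = 1/3

p=1/3, q=3/4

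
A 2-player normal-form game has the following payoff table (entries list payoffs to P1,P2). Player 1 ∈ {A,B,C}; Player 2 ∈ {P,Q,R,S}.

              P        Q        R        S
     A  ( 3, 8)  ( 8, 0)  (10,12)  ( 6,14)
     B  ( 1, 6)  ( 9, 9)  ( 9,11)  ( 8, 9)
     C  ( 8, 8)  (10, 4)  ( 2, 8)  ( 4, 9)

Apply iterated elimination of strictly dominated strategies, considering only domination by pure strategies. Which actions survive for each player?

Remaining: P1:{A,B} P2:{R,S}

P2 drop P (S beats it: A:14>8 B:9>6 C:9>8)
P2 drop Q (R beats it: A:12>0 B:11>9 C:8>4)
P1 drop C (A beats it: R:10>2 S:6>4)
P1→{A,B} P2→{R,S}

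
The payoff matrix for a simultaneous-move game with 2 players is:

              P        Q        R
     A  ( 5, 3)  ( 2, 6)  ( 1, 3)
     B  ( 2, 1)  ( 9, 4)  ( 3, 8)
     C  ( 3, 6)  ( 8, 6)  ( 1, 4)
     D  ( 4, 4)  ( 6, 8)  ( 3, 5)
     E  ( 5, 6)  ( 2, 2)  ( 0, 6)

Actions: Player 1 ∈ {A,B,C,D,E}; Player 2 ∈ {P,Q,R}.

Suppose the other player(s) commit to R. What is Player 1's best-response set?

argmax u_1 = {B,D}

u_1(A vs R) = 1
u_1(B vs R) = 3
u_1(C vs R) = 1
u_1(D vs R) = 3
u_1(E vs R) = 0
max payoff 3 at {B,D}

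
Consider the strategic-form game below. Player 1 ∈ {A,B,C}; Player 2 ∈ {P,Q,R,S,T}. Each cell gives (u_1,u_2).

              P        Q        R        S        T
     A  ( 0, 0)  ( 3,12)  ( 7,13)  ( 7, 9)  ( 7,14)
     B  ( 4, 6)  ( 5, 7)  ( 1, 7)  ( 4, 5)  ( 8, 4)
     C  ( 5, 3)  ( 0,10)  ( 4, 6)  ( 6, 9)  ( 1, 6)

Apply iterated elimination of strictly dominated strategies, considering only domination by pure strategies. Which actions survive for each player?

P2 drop P (Q beats it: A:12>0 B:7>6 C:10>3)
P1 drop C (A beats it: Q:3>0 R:7>4 S:7>6 T:7>1)
P2 drop S (Q beats it: A:12>9 B:7>5)
P1→{A,B} P2→{Q,R,T}

IESDS → P1:{A,B} P2:{Q,R,T}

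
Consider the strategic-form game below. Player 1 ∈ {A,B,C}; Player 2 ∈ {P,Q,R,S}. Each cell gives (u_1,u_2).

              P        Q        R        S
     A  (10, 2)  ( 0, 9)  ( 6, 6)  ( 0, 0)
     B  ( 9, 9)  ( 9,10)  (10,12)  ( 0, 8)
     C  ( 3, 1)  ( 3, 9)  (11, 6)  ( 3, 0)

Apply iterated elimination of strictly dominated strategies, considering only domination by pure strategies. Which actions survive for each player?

P2 drop P (Q beats it: A:9>2 B:10>9 C:9>1)
P1 drop A (C beats it: Q:3>0 R:11>6 S:3>0)
P2 drop S (Q beats it: B:10>8 C:9>0)
P1→{B,C} P2→{Q,R}

Remaining: P1:{B,C} P2:{Q,R}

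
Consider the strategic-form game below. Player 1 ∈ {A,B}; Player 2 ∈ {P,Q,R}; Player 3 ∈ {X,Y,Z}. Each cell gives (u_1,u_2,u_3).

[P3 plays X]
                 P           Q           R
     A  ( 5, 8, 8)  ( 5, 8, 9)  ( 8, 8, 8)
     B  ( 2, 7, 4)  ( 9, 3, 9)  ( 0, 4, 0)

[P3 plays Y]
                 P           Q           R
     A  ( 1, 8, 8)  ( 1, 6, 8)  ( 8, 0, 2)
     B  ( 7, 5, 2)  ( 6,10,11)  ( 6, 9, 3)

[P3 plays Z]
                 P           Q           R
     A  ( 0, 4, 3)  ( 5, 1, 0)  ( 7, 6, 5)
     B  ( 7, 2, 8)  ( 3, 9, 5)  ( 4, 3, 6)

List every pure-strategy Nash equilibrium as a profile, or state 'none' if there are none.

PSNE = {(A,P,X), (A,R,X), (B,Q,Y)}

(A,P,X): NE
(A,P,Y): not NE [P1→B gives 7>1]
(A,P,Z): not NE [P1→B gives 7>0; P2→R gives 6>4; P3→Y gives 8>3]
(A,Q,X): not NE [P1→B gives 9>5]
(A,Q,Y): not NE [P1→B gives 6>1; P2→P gives 8>6; P3→X gives 9>8]
(A,Q,Z): not NE [P2→R gives 6>1; P3→X gives 9>0]
(A,R,X): NE
(A,R,Y): not NE [P2→P gives 8>0; P3→X gives 8>2]
(A,R,Z): not NE [P3→X gives 8>5]
(B,P,X): not NE [P1→A gives 5>2; P3→Z gives 8>4]
(B,P,Y): not NE [P2→Q gives 10>5; P3→Z gives 8>2]
(B,P,Z): not NE [P2→Q gives 9>2]
(B,Q,X): not NE [P2→P gives 7>3; P3→Y gives 11>9]
(B,Q,Y): NE
(B,Q,Z): not NE [P1→A gives 5>3; P3→Y gives 11>5]
(B,R,X): not NE [P1→A gives 8>0; P2→P gives 7>4; P3→Z gives 6>0]
(B,R,Y): not NE [P1→A gives 8>6; P2→Q gives 10>9; P3→Z gives 6>3]
(B,R,Z): not NE [P1→A gives 7>4; P2→Q gives 9>3]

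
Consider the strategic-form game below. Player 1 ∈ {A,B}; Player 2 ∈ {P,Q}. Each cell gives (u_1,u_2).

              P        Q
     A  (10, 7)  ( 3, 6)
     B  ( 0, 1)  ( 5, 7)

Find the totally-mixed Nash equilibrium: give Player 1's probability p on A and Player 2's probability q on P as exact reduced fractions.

p=6/7, q=1/6

P1 indiff ⇒ q·10+(1-q)·3 = q·0+(1-q)·5 ⇒ q(10) = (1-q)(2) ⇒ q = 1/6
P2 indiff ⇒ p·7+(1-p)·1 = p·6+(1-p)·7 ⇒ p(1) = (1-p)(6) ⇒ p = 6/7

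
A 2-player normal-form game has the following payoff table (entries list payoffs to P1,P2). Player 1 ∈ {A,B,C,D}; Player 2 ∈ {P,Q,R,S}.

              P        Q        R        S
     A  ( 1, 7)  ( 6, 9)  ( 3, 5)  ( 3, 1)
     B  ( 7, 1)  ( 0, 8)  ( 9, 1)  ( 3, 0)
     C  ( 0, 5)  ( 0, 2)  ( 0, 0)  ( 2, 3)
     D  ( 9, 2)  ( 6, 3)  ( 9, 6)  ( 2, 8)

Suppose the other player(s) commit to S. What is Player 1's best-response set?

u_1(A vs S) = 3
u_1(B vs S) = 3
u_1(C vs S) = 2
u_1(D vs S) = 2
max payoff 3 at {A,B}

argmax u_1 = {A,B}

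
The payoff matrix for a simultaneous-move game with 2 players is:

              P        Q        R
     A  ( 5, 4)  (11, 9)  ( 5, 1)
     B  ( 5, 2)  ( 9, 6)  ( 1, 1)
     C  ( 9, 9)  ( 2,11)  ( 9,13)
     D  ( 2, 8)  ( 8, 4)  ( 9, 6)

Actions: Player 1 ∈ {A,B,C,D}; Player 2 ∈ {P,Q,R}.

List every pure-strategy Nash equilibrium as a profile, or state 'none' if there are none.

(A,P): not NE [P1→C gives 9>5; P2→Q gives 9>4]
(A,Q): NE
(A,R): not NE [P1→D gives 9>5; P2→Q gives 9>1]
(B,P): not NE [P1→C gives 9>5; P2→Q gives 6>2]
(B,Q): not NE [P1→A gives 11>9]
(B,R): not NE [P1→D gives 9>1; P2→Q gives 6>1]
(C,P): not NE [P2→R gives 13>9]
(C,Q): not NE [P1→A gives 11>2; P2→R gives 13>11]
(C,R): NE
(D,P): not NE [P1→C gives 9>2]
(D,Q): not NE [P1→A gives 11>8; P2→P gives 8>4]
(D,R): not NE [P2→P gives 8>6]

Nash profiles: (A,Q), (C,R)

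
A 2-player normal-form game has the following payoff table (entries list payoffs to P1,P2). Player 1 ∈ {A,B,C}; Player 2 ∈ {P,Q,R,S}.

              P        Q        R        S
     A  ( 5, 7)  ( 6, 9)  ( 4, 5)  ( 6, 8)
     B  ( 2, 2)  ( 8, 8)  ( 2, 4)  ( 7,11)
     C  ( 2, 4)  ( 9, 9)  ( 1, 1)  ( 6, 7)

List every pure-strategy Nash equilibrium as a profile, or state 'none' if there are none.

PSNE = {(B,S), (C,Q)}

(A,P): not NE [P2→Q gives 9>7]
(A,Q): not NE [P1→C gives 9>6]
(A,R): not NE [P2→Q gives 9>5]
(A,S): not NE [P1→B gives 7>6; P2→Q gives 9>8]
(B,P): not NE [P1→A gives 5>2; P2→S gives 11>2]
(B,Q): not NE [P1→C gives 9>8; P2→S gives 11>8]
(B,R): not NE [P1→A gives 4>2; P2→S gives 11>4]
(B,S): NE
(C,P): not NE [P1→A gives 5>2; P2→Q gives 9>4]
(C,Q): NE
(C,R): not NE [P1→A gives 4>1; P2→Q gives 9>1]
(C,S): not NE [P1→B gives 7>6; P2→Q gives 9>7]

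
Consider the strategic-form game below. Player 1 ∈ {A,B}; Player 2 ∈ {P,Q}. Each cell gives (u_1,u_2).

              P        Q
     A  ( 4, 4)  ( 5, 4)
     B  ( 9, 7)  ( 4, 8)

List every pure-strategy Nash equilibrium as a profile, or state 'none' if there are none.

Nash profiles: (A,Q)

(A,P): not NE [P1→B gives 9>4]
(A,Q): NE
(B,P): not NE [P2→Q gives 8>7]
(B,Q): not NE [P1→A gives 5>4]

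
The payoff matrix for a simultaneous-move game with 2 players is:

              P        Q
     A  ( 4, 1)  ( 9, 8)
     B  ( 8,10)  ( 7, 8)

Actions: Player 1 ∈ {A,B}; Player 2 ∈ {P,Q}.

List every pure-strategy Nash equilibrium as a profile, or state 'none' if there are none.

(A,P): not NE [P1→B gives 8>4; P2→Q gives 8>1]
(A,Q): NE
(B,P): NE
(B,Q): not NE [P1→A gives 9>7; P2→P gives 10>8]

Nash profiles: (A,Q), (B,P)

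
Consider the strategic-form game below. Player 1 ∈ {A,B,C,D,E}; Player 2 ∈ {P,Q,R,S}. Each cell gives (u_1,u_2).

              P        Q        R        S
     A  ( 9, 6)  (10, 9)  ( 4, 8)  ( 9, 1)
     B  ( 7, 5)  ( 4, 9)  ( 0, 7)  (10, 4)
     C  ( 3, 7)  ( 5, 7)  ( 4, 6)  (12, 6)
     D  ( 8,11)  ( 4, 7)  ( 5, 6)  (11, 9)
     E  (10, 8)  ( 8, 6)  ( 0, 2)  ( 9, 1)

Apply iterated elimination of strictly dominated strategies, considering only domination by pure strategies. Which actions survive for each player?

P2 drop R (Q beats it: A:9>8 B:9>7 C:7>6 D:7>6 E:6>2)
P2 drop S (P beats it: A:6>1 B:5>4 C:7>6 D:11>9 E:8>1)
P1 drop B (A beats it: P:9>7 Q:10>4)
P1 drop C (A beats it: P:9>3 Q:10>5)
P1 drop D (A beats it: P:9>8 Q:10>4)
P1→{A,E} P2→{P,Q}

Remaining: P1:{A,E} P2:{P,Q}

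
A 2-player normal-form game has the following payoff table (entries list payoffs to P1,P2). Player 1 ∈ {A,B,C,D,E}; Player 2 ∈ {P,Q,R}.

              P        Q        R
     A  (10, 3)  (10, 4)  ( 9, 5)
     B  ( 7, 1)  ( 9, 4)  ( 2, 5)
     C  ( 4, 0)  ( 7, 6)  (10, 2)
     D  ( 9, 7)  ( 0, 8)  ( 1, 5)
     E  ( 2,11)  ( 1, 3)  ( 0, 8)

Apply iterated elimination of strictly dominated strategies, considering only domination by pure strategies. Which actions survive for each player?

P1 drop B (A beats it: P:10>7 Q:10>9 R:9>2)
P1 drop D (A beats it: P:10>9 Q:10>0 R:9>1)
P1 drop E (A beats it: P:10>2 Q:10>1 R:9>0)
P2 drop P (Q beats it: A:4>3 C:6>0)
P1→{A,C} P2→{Q,R}

Remaining: P1:{A,C} P2:{Q,R}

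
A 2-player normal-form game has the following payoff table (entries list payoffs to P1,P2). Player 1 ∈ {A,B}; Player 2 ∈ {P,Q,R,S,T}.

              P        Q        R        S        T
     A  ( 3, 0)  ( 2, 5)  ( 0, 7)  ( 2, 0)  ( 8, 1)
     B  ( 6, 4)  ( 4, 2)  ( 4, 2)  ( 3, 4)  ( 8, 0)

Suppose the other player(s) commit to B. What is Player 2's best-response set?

u_2(P vs B) = 4
u_2(Q vs B) = 2
u_2(R vs B) = 2
u_2(S vs B) = 4
u_2(T vs B) = 0
max payoff 4 at {P,S}

BR_2 = {P,S}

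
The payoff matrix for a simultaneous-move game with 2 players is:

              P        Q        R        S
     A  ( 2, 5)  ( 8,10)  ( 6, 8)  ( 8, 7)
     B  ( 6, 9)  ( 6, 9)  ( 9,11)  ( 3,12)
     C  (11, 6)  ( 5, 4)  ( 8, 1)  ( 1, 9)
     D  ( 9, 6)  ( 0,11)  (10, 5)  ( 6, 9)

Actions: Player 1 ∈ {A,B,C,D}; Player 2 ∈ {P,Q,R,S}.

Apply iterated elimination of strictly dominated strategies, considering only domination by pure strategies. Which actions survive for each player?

P2 drop P (S beats it: A:7>5 B:12>9 C:9>6 D:9>6)
P1 drop C (B beats it: Q:6>5 R:9>8 S:3>1)
P1→{A,B,D} P2→{Q,R,S}

Remaining: P1:{A,B,D} P2:{Q,R,S}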